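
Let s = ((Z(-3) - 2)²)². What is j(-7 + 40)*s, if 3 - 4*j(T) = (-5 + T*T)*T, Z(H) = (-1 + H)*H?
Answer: -89422500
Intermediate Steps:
Z(H) = H*(-1 + H)
j(T) = ¾ - T*(-5 + T²)/4 (j(T) = ¾ - (-5 + T*T)*T/4 = ¾ - (-5 + T²)*T/4 = ¾ - T*(-5 + T²)/4)
s = 10000 (s = ((-3*(-1 - 3) - 2)²)² = ((-3*(-4) - 2)²)² = ((12 - 2)²)² = (10²)² = 100² = 10000)
j(-7 + 40)*s = (¾ - (-7 + 40)³/4 + 5*(-7 + 40)/4)*10000 = (¾ - ¼*33³ + (5/4)*33)*10000 = (¾ - ¼*35937 + 165/4)*10000 = (¾ - 35937/4 + 165/4)*10000 = -35769/4*10000 = -89422500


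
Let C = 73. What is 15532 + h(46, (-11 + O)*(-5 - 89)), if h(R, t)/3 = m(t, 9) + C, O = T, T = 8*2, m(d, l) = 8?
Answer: 15775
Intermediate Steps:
T = 16
O = 16
h(R, t) = 243 (h(R, t) = 3*(8 + 73) = 3*81 = 243)
15532 + h(46, (-11 + O)*(-5 - 89)) = 15532 + 243 = 15775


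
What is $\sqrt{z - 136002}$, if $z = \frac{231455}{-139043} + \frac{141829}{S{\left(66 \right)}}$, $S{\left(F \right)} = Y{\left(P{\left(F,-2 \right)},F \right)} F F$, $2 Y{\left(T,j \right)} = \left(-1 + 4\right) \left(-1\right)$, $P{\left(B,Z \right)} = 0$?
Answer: $\frac{i \sqrt{356739102845041002}}{1619442} \approx 368.82 i$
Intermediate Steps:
$Y{\left(T,j \right)} = - \frac{3}{2}$ ($Y{\left(T,j \right)} = \frac{\left(-1 + 4\right) \left(-1\right)}{2} = \frac{3 \left(-1\right)}{2} = \frac{1}{2} \left(-3\right) = - \frac{3}{2}$)
$S{\left(F \right)} = - \frac{3 F^{2}}{2}$ ($S{\left(F \right)} = - \frac{3 F}{2} F = - \frac{3 F^{2}}{2}$)
$z = - \frac{1248979801}{53441586}$ ($z = \frac{231455}{-139043} + \frac{141829}{\left(- \frac{3}{2}\right) 66^{2}} = 231455 \left(- \frac{1}{139043}\right) + \frac{141829}{\left(- \frac{3}{2}\right) 4356} = - \frac{13615}{8179} + \frac{141829}{-6534} = - \frac{13615}{8179} + 141829 \left(- \frac{1}{6534}\right) = - \frac{13615}{8179} - \frac{141829}{6534} = - \frac{1248979801}{53441586} \approx -23.371$)
$\sqrt{z - 136002} = \sqrt{- \frac{1248979801}{53441586} - 136002} = \sqrt{- \frac{7269411558973}{53441586}} = \frac{i \sqrt{356739102845041002}}{1619442}$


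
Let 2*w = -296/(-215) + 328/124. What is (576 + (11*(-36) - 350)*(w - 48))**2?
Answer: 54056585730521284/44422225 ≈ 1.2169e+9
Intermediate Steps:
w = 13403/6665 (w = (-296/(-215) + 328/124)/2 = (-296*(-1/215) + 328*(1/124))/2 = (296/215 + 82/31)/2 = (1/2)*(26806/6665) = 13403/6665 ≈ 2.0110)
(576 + (11*(-36) - 350)*(w - 48))**2 = (576 + (11*(-36) - 350)*(13403/6665 - 48))**2 = (576 + (-396 - 350)*(-306517/6665))**2 = (576 - 746*(-306517/6665))**2 = (576 + 228661682/6665)**2 = (232500722/6665)**2 = 54056585730521284/44422225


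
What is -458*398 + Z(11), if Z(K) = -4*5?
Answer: -182304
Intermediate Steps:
Z(K) = -20
-458*398 + Z(11) = -458*398 - 20 = -182284 - 20 = -182304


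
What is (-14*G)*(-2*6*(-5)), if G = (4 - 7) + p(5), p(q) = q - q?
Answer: 2520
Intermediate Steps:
p(q) = 0
G = -3 (G = (4 - 7) + 0 = -3 + 0 = -3)
(-14*G)*(-2*6*(-5)) = (-14*(-3))*(-2*6*(-5)) = 42*(-12*(-5)) = 42*60 = 2520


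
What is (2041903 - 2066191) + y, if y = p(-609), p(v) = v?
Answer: -24897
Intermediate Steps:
y = -609
(2041903 - 2066191) + y = (2041903 - 2066191) - 609 = -24288 - 609 = -24897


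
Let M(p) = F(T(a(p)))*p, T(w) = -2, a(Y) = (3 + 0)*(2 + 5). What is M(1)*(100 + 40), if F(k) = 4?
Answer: 560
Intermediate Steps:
a(Y) = 21 (a(Y) = 3*7 = 21)
M(p) = 4*p
M(1)*(100 + 40) = (4*1)*(100 + 40) = 4*140 = 560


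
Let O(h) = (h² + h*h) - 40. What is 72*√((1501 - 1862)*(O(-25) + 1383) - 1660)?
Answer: 72*I*√937733 ≈ 69722.0*I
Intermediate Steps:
O(h) = -40 + 2*h² (O(h) = (h² + h²) - 40 = 2*h² - 40 = -40 + 2*h²)
72*√((1501 - 1862)*(O(-25) + 1383) - 1660) = 72*√((1501 - 1862)*((-40 + 2*(-25)²) + 1383) - 1660) = 72*√(-361*((-40 + 2*625) + 1383) - 1660) = 72*√(-361*((-40 + 1250) + 1383) - 1660) = 72*√(-361*(1210 + 1383) - 1660) = 72*√(-361*2593 - 1660) = 72*√(-936073 - 1660) = 72*√(-937733) = 72*(I*√937733) = 72*I*√937733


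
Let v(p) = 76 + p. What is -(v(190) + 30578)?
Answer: -30844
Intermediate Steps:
-(v(190) + 30578) = -((76 + 190) + 30578) = -(266 + 30578) = -1*30844 = -30844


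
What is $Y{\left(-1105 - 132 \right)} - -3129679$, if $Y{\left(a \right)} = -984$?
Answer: $3128695$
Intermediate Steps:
$Y{\left(-1105 - 132 \right)} - -3129679 = -984 - -3129679 = -984 + 3129679 = 3128695$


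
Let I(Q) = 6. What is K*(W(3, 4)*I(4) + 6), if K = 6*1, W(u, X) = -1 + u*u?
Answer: 324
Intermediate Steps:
W(u, X) = -1 + u**2
K = 6
K*(W(3, 4)*I(4) + 6) = 6*((-1 + 3**2)*6 + 6) = 6*((-1 + 9)*6 + 6) = 6*(8*6 + 6) = 6*(48 + 6) = 6*54 = 324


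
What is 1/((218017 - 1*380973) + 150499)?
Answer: -1/12457 ≈ -8.0276e-5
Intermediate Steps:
1/((218017 - 1*380973) + 150499) = 1/((218017 - 380973) + 150499) = 1/(-162956 + 150499) = 1/(-12457) = -1/12457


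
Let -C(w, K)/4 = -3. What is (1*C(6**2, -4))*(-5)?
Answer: -60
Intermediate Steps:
C(w, K) = 12 (C(w, K) = -4*(-3) = 12)
(1*C(6**2, -4))*(-5) = (1*12)*(-5) = 12*(-5) = -60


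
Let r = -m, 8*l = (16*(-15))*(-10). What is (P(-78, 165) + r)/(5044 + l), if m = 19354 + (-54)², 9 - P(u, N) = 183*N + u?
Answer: -26189/2672 ≈ -9.8013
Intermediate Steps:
P(u, N) = 9 - u - 183*N (P(u, N) = 9 - (183*N + u) = 9 - (u + 183*N) = 9 + (-u - 183*N) = 9 - u - 183*N)
l = 300 (l = ((16*(-15))*(-10))/8 = (-240*(-10))/8 = (⅛)*2400 = 300)
m = 22270 (m = 19354 + 2916 = 22270)
r = -22270 (r = -1*22270 = -22270)
(P(-78, 165) + r)/(5044 + l) = ((9 - 1*(-78) - 183*165) - 22270)/(5044 + 300) = ((9 + 78 - 30195) - 22270)/5344 = (-30108 - 22270)*(1/5344) = -52378*1/5344 = -26189/2672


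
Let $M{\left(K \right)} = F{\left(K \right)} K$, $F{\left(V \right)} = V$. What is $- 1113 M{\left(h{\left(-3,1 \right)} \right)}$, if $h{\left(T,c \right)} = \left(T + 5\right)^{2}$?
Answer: $-17808$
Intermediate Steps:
$h{\left(T,c \right)} = \left(5 + T\right)^{2}$
$M{\left(K \right)} = K^{2}$ ($M{\left(K \right)} = K K = K^{2}$)
$- 1113 M{\left(h{\left(-3,1 \right)} \right)} = - 1113 \left(\left(5 - 3\right)^{2}\right)^{2} = - 1113 \left(2^{2}\right)^{2} = - 1113 \cdot 4^{2} = \left(-1113\right) 16 = -17808$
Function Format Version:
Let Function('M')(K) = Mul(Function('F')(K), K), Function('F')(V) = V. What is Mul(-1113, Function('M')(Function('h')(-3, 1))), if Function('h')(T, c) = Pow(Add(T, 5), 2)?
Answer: -17808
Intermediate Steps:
Function('h')(T, c) = Pow(Add(5, T), 2)
Function('M')(K) = Pow(K, 2) (Function('M')(K) = Mul(K, K) = Pow(K, 2))
Mul(-1113, Function('M')(Function('h')(-3, 1))) = Mul(-1113, Pow(Pow(Add(5, -3), 2), 2)) = Mul(-1113, Pow(Pow(2, 2), 2)) = Mul(-1113, Pow(4, 2)) = Mul(-1113, 16) = -17808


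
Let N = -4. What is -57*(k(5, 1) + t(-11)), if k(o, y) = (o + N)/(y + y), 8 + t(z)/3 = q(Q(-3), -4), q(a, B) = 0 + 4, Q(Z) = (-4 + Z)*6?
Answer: 1311/2 ≈ 655.50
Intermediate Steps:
Q(Z) = -24 + 6*Z
q(a, B) = 4
t(z) = -12 (t(z) = -24 + 3*4 = -24 + 12 = -12)
k(o, y) = (-4 + o)/(2*y) (k(o, y) = (o - 4)/(y + y) = (-4 + o)/((2*y)) = (-4 + o)*(1/(2*y)) = (-4 + o)/(2*y))
-57*(k(5, 1) + t(-11)) = -57*((1/2)*(-4 + 5)/1 - 12) = -57*((1/2)*1*1 - 12) = -57*(1/2 - 12) = -57*(-23/2) = 1311/2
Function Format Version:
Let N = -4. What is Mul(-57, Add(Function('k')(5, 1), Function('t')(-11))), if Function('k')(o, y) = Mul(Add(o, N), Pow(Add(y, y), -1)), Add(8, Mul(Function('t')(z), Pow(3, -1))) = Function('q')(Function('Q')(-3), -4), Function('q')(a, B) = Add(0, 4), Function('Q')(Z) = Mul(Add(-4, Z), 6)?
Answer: Rational(1311, 2) ≈ 655.50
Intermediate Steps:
Function('Q')(Z) = Add(-24, Mul(6, Z))
Function('q')(a, B) = 4
Function('t')(z) = -12 (Function('t')(z) = Add(-24, Mul(3, 4)) = Add(-24, 12) = -12)
Function('k')(o, y) = Mul(Rational(1, 2), Pow(y, -1), Add(-4, o)) (Function('k')(o, y) = Mul(Add(o, -4), Pow(Add(y, y), -1)) = Mul(Add(-4, o), Pow(Mul(2, y), -1)) = Mul(Add(-4, o), Mul(Rational(1, 2), Pow(y, -1))) = Mul(Rational(1, 2), Pow(y, -1), Add(-4, o)))
Mul(-57, Add(Function('k')(5, 1), Function('t')(-11))) = Mul(-57, Add(Mul(Rational(1, 2), Pow(1, -1), Add(-4, 5)), -12)) = Mul(-57, Add(Mul(Rational(1, 2), 1, 1), -12)) = Mul(-57, Add(Rational(1, 2), -12)) = Mul(-57, Rational(-23, 2)) = Rational(1311, 2)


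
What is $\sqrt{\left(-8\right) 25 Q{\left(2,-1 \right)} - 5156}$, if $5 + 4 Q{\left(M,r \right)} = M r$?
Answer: $3 i \sqrt{534} \approx 69.325 i$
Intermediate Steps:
$Q{\left(M,r \right)} = - \frac{5}{4} + \frac{M r}{4}$
$\sqrt{\left(-8\right) 25 Q{\left(2,-1 \right)} - 5156} = \sqrt{\left(-8\right) 25 \left(- \frac{5}{4} + \frac{1}{4} \cdot 2 \left(-1\right)\right) - 5156} = \sqrt{- 200 \left(- \frac{5}{4} - \frac{1}{2}\right) - 5156} = \sqrt{\left(-200\right) \left(- \frac{7}{4}\right) - 5156} = \sqrt{350 - 5156} = \sqrt{-4806} = 3 i \sqrt{534}$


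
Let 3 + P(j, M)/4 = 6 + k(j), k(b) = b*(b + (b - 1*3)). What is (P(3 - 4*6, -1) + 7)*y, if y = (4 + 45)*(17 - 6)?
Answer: 2047661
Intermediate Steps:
k(b) = b*(-3 + 2*b) (k(b) = b*(b + (b - 3)) = b*(b + (-3 + b)) = b*(-3 + 2*b))
y = 539 (y = 49*11 = 539)
P(j, M) = 12 + 4*j*(-3 + 2*j) (P(j, M) = -12 + 4*(6 + j*(-3 + 2*j)) = -12 + (24 + 4*j*(-3 + 2*j)) = 12 + 4*j*(-3 + 2*j))
(P(3 - 4*6, -1) + 7)*y = ((12 + 4*(3 - 4*6)*(-3 + 2*(3 - 4*6))) + 7)*539 = ((12 + 4*(3 - 24)*(-3 + 2*(3 - 24))) + 7)*539 = ((12 + 4*(-21)*(-3 + 2*(-21))) + 7)*539 = ((12 + 4*(-21)*(-3 - 42)) + 7)*539 = ((12 + 4*(-21)*(-45)) + 7)*539 = ((12 + 3780) + 7)*539 = (3792 + 7)*539 = 3799*539 = 2047661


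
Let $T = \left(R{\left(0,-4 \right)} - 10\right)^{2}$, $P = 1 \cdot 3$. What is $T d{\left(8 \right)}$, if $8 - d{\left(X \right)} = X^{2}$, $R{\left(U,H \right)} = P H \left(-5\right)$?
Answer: $-140000$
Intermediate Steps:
$P = 3$
$R{\left(U,H \right)} = - 15 H$ ($R{\left(U,H \right)} = 3 H \left(-5\right) = - 15 H$)
$d{\left(X \right)} = 8 - X^{2}$
$T = 2500$ ($T = \left(\left(-15\right) \left(-4\right) - 10\right)^{2} = \left(60 - 10\right)^{2} = 50^{2} = 2500$)
$T d{\left(8 \right)} = 2500 \left(8 - 8^{2}\right) = 2500 \left(8 - 64\right) = 2500 \left(-56\right) = -140000$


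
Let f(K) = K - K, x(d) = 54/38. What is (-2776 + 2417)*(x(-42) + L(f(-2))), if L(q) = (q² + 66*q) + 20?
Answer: -146113/19 ≈ -7690.2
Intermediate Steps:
x(d) = 27/19 (x(d) = 54*(1/38) = 27/19)
f(K) = 0
L(q) = 20 + q² + 66*q
(-2776 + 2417)*(x(-42) + L(f(-2))) = (-2776 + 2417)*(27/19 + (20 + 0² + 66*0)) = -359*(27/19 + (20 + 0 + 0)) = -359*(27/19 + 20) = -359*407/19 = -146113/19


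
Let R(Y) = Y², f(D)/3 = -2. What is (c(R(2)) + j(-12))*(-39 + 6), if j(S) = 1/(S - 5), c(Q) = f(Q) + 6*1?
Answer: 33/17 ≈ 1.9412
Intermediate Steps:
f(D) = -6 (f(D) = 3*(-2) = -6)
c(Q) = 0 (c(Q) = -6 + 6*1 = -6 + 6 = 0)
j(S) = 1/(-5 + S)
(c(R(2)) + j(-12))*(-39 + 6) = (0 + 1/(-5 - 12))*(-39 + 6) = (0 + 1/(-17))*(-33) = (0 - 1/17)*(-33) = -1/17*(-33) = 33/17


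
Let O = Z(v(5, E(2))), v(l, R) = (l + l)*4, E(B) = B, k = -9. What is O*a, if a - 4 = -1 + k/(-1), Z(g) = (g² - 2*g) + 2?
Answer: 18264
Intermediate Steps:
v(l, R) = 8*l (v(l, R) = (2*l)*4 = 8*l)
Z(g) = 2 + g² - 2*g
O = 1522 (O = 2 + (8*5)² - 16*5 = 2 + 40² - 2*40 = 2 + 1600 - 80 = 1522)
a = 12 (a = 4 + (-1 - 9/(-1)) = 4 + (-1 - 9*(-1)) = 4 + (-1 + 9) = 4 + 8 = 12)
O*a = 1522*12 = 18264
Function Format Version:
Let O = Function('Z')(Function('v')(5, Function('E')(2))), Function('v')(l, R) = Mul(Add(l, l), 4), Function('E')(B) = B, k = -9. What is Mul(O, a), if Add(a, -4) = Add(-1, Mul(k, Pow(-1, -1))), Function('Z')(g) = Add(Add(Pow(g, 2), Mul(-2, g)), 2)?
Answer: 18264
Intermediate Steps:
Function('v')(l, R) = Mul(8, l) (Function('v')(l, R) = Mul(Mul(2, l), 4) = Mul(8, l))
Function('Z')(g) = Add(2, Pow(g, 2), Mul(-2, g))
O = 1522 (O = Add(2, Pow(Mul(8, 5), 2), Mul(-2, Mul(8, 5))) = Add(2, Pow(40, 2), Mul(-2, 40)) = Add(2, 1600, -80) = 1522)
a = 12 (a = Add(4, Add(-1, Mul(-9, Pow(-1, -1)))) = Add(4, Add(-1, Mul(-9, -1))) = Add(4, Add(-1, 9)) = Add(4, 8) = 12)
Mul(O, a) = Mul(1522, 12) = 18264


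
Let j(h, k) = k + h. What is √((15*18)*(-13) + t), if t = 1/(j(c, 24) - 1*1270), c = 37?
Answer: 11*I*√42400839/1209 ≈ 59.245*I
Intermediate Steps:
j(h, k) = h + k
t = -1/1209 (t = 1/((37 + 24) - 1*1270) = 1/(61 - 1270) = 1/(-1209) = -1/1209 ≈ -0.00082713)
√((15*18)*(-13) + t) = √((15*18)*(-13) - 1/1209) = √(270*(-13) - 1/1209) = √(-3510 - 1/1209) = √(-4243591/1209) = 11*I*√42400839/1209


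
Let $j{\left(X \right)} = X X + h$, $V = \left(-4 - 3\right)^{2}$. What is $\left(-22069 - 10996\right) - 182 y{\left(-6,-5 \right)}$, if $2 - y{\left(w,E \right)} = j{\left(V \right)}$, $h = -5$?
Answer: $402643$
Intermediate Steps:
$V = 49$ ($V = \left(-7\right)^{2} = 49$)
$j{\left(X \right)} = -5 + X^{2}$ ($j{\left(X \right)} = X X - 5 = X^{2} - 5 = -5 + X^{2}$)
$y{\left(w,E \right)} = -2394$ ($y{\left(w,E \right)} = 2 - \left(-5 + 49^{2}\right) = 2 - \left(-5 + 2401\right) = 2 - 2396 = -2394$)
$\left(-22069 - 10996\right) - 182 y{\left(-6,-5 \right)} = \left(-22069 - 10996\right) - -435708 = -33065 + 435708 = 402643$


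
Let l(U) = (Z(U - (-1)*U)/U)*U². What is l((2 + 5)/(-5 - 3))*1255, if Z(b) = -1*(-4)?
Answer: -8785/2 ≈ -4392.5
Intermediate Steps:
Z(b) = 4
l(U) = 4*U (l(U) = (4/U)*U² = 4*U)
l((2 + 5)/(-5 - 3))*1255 = (4*((2 + 5)/(-5 - 3)))*1255 = (4*(7/(-8)))*1255 = (4*(7*(-⅛)))*1255 = (4*(-7/8))*1255 = -7/2*1255 = -8785/2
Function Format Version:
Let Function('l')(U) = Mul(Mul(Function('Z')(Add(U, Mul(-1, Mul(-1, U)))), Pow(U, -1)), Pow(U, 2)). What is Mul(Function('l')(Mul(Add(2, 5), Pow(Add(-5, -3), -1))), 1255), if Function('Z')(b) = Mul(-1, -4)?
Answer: Rational(-8785, 2) ≈ -4392.5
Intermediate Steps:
Function('Z')(b) = 4
Function('l')(U) = Mul(4, U) (Function('l')(U) = Mul(Mul(4, Pow(U, -1)), Pow(U, 2)) = Mul(4, U))
Mul(Function('l')(Mul(Add(2, 5), Pow(Add(-5, -3), -1))), 1255) = Mul(Mul(4, Mul(Add(2, 5), Pow(Add(-5, -3), -1))), 1255) = Mul(Mul(4, Mul(7, Pow(-8, -1))), 1255) = Mul(Mul(4, Mul(7, Rational(-1, 8))), 1255) = Mul(Mul(4, Rational(-7, 8)), 1255) = Mul(Rational(-7, 2), 1255) = Rational(-8785, 2)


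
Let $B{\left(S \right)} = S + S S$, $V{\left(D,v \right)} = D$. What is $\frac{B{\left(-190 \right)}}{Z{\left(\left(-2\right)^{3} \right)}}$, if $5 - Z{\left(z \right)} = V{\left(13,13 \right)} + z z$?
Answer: $- \frac{1995}{4} \approx -498.75$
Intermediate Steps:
$B{\left(S \right)} = S + S^{2}$
$Z{\left(z \right)} = -8 - z^{2}$ ($Z{\left(z \right)} = 5 - \left(13 + z z\right) = 5 - \left(13 + z^{2}\right) = -8 - z^{2}$)
$\frac{B{\left(-190 \right)}}{Z{\left(\left(-2\right)^{3} \right)}} = \frac{\left(-190\right) \left(1 - 190\right)}{-8 - \left(\left(-2\right)^{3}\right)^{2}} = \frac{\left(-190\right) \left(-189\right)}{-8 - \left(-8\right)^{2}} = \frac{35910}{-8 - 64} = \frac{35910}{-72} = 35910 \left(- \frac{1}{72}\right) = - \frac{1995}{4}$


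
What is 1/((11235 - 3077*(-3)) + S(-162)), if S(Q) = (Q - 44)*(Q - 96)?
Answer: 1/73614 ≈ 1.3584e-5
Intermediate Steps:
S(Q) = (-96 + Q)*(-44 + Q) (S(Q) = (-44 + Q)*(-96 + Q) = (-96 + Q)*(-44 + Q))
1/((11235 - 3077*(-3)) + S(-162)) = 1/((11235 - 3077*(-3)) + (4224 + (-162)² - 140*(-162))) = 1/((11235 - 1*(-9231)) + (4224 + 26244 + 22680)) = 1/((11235 + 9231) + 53148) = 1/(20466 + 53148) = 1/73614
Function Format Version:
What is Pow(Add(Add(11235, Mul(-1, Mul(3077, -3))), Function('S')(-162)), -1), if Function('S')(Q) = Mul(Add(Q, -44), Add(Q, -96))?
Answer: Rational(1, 73614) ≈ 1.3584e-5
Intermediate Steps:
Function('S')(Q) = Mul(Add(-96, Q), Add(-44, Q)) (Function('S')(Q) = Mul(Add(-44, Q), Add(-96, Q)) = Mul(Add(-96, Q), Add(-44, Q)))
Pow(Add(Add(11235, Mul(-1, Mul(3077, -3))), Function('S')(-162)), -1) = Pow(Add(Add(11235, Mul(-1, Mul(3077, -3))), Add(4224, Pow(-162, 2), Mul(-140, -162))), -1) = Pow(Add(Add(11235, Mul(-1, -9231)), Add(4224, 26244, 22680)), -1) = Pow(Add(Add(11235, 9231), 53148), -1) = Pow(Add(20466, 53148), -1) = Pow(73614, -1) = Rational(1, 73614)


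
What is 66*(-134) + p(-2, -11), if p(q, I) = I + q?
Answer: -8857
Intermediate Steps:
66*(-134) + p(-2, -11) = 66*(-134) + (-11 - 2) = -8844 - 13 = -8857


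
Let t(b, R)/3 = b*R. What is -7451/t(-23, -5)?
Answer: -7451/345 ≈ -21.597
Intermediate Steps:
t(b, R) = 3*R*b (t(b, R) = 3*(b*R) = 3*(R*b) = 3*R*b)
-7451/t(-23, -5) = -7451/(3*(-5)*(-23)) = -7451/345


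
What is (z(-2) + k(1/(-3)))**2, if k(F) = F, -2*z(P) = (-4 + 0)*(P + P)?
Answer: 625/9 ≈ 69.444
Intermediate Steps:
z(P) = 4*P (z(P) = -(-4 + 0)*(P + P)/2 = -(-2)*2*P = -(-4)*P = 4*P)
(z(-2) + k(1/(-3)))**2 = (4*(-2) + 1/(-3))**2 = (-8 - 1/3)**2 = (-25/3)**2 = 625/9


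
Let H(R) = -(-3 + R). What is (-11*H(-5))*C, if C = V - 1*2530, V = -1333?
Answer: 339944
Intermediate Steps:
H(R) = 3 - R
C = -3863 (C = -1333 - 1*2530 = -1333 - 2530 = -3863)
(-11*H(-5))*C = -11*(3 - 1*(-5))*(-3863) = -11*(3 + 5)*(-3863) = -11*8*(-3863) = -88*(-3863) = 339944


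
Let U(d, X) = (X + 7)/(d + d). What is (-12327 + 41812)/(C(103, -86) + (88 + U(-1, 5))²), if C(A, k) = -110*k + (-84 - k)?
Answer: 29485/16186 ≈ 1.8216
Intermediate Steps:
U(d, X) = (7 + X)/(2*d) (U(d, X) = (7 + X)/((2*d)) = (7 + X)*(1/(2*d)) = (7 + X)/(2*d))
C(A, k) = -84 - 111*k
(-12327 + 41812)/(C(103, -86) + (88 + U(-1, 5))²) = (-12327 + 41812)/((-84 - 111*(-86)) + (88 + (½)*(7 + 5)/(-1))²) = 29485/((-84 + 9546) + (88 + (½)*(-1)*12)²) = 29485/(9462 + (88 - 6)²) = 29485/(9462 + 82²) = 29485/(9462 + 6724) = 29485/16186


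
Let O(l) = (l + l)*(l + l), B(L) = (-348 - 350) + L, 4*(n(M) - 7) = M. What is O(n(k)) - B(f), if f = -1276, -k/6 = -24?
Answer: 9370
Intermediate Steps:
k = 144 (k = -6*(-24) = 144)
n(M) = 7 + M/4
B(L) = -698 + L
O(l) = 4*l² (O(l) = (2*l)*(2*l) = 4*l²)
O(n(k)) - B(f) = 4*(7 + (¼)*144)² - (-698 - 1276) = 4*(7 + 36)² - 1*(-1974) = 4*43² + 1974 = 4*1849 + 1974 = 7396 + 1974 = 9370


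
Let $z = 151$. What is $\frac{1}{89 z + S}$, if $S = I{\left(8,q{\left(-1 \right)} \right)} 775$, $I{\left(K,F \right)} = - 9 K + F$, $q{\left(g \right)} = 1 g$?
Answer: $- \frac{1}{43136} \approx -2.3182 \cdot 10^{-5}$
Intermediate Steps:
$q{\left(g \right)} = g$
$I{\left(K,F \right)} = F - 9 K$
$S = -56575$ ($S = \left(-1 - 72\right) 775 = \left(-73\right) 775 = -56575$)
$\frac{1}{89 z + S} = \frac{1}{89 \cdot 151 - 56575} = \frac{1}{13439 - 56575} = \frac{1}{-43136} = - \frac{1}{43136}$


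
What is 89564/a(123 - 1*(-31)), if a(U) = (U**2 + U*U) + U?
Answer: 44782/23793 ≈ 1.8822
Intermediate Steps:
a(U) = U + 2*U**2 (a(U) = (U**2 + U**2) + U = 2*U**2 + U = U + 2*U**2)
89564/a(123 - 1*(-31)) = 89564/(((123 - 1*(-31))*(1 + 2*(123 - 1*(-31))))) = 89564/(((123 + 31)*(1 + 2*(123 + 31)))) = 89564/((154*(1 + 2*154))) = 89564/((154*(1 + 308))) = 89564/((154*309)) = 89564/47586 = 89564*(1/47586) = 44782/23793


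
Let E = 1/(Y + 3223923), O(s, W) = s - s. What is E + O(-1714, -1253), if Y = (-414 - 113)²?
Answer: 1/3501652 ≈ 2.8558e-7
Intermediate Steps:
Y = 277729 (Y = (-527)² = 277729)
O(s, W) = 0
E = 1/3501652 (E = 1/(277729 + 3223923) = 1/3501652 ≈ 2.8558e-7)
E + O(-1714, -1253) = 1/3501652 + 0 = 1/3501652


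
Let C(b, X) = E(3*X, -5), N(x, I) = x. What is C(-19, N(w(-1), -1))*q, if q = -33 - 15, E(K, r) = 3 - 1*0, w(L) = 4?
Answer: -144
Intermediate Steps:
E(K, r) = 3 (E(K, r) = 3 + 0 = 3)
q = -48
C(b, X) = 3
C(-19, N(w(-1), -1))*q = 3*(-48) = -144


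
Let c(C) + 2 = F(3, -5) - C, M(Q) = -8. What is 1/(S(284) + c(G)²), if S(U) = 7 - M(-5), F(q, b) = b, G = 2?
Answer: 1/96 ≈ 0.010417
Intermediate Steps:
S(U) = 15 (S(U) = 7 - 1*(-8) = 7 + 8 = 15)
c(C) = -7 - C (c(C) = -2 + (-5 - C) = -7 - C)
1/(S(284) + c(G)²) = 1/(15 + (-7 - 1*2)²) = 1/(15 + (-7 - 2)²) = 1/(15 + (-9)²) = 1/(15 + 81) = 1/96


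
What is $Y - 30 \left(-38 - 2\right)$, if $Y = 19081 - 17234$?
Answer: $3047$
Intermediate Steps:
$Y = 1847$ ($Y = 19081 - 17234 = 1847$)
$Y - 30 \left(-38 - 2\right) = 1847 - 30 \left(-38 - 2\right) = 1847 - -1200 = 1847 + 1200 = 3047$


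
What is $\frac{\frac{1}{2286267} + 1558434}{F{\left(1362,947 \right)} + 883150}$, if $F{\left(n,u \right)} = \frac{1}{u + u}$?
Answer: $\frac{6748314851814826}{3824207034074967} \approx 1.7646$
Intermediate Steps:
$F{\left(n,u \right)} = \frac{1}{2 u}$
$\frac{\frac{1}{2286267} + 1558434}{F{\left(1362,947 \right)} + 883150} = \frac{\frac{1}{2286267} + 1558434}{\frac{1}{2 \cdot 947} + 883150} = \frac{\frac{1}{2286267} + 1558434}{\frac{1}{2} \cdot \frac{1}{947} + 883150} = \frac{3562996225879}{2286267 \left(\frac{1}{1894} + 883150\right)} = \frac{3562996225879}{2286267 \cdot \frac{1672686101}{1894}} = \frac{3562996225879}{2286267} \cdot \frac{1894}{1672686101} = \frac{6748314851814826}{3824207034074967}$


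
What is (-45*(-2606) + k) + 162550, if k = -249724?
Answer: 30096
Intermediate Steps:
(-45*(-2606) + k) + 162550 = (-45*(-2606) - 249724) + 162550 = (117270 - 249724) + 162550 = -132454 + 162550 = 30096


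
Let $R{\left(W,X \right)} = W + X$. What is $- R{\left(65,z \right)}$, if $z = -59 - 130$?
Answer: $124$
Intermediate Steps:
$z = -189$
$- R{\left(65,z \right)} = - (65 - 189) = \left(-1\right) \left(-124\right) = 124$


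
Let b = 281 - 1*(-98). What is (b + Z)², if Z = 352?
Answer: 534361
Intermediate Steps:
b = 379 (b = 281 + 98 = 379)
(b + Z)² = (379 + 352)² = 731² = 534361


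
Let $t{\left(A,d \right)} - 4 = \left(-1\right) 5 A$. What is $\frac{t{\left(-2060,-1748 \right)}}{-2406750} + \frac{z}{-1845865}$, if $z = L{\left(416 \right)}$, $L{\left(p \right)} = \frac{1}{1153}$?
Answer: $- \frac{2192982368963}{512224353382875} \approx -0.0042813$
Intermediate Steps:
$L{\left(p \right)} = \frac{1}{1153}$
$z = \frac{1}{1153} \approx 0.0008673$
$t{\left(A,d \right)} = 4 - 5 A$ ($t{\left(A,d \right)} = 4 + \left(-1\right) 5 A = 4 - 5 A$)
$\frac{t{\left(-2060,-1748 \right)}}{-2406750} + \frac{z}{-1845865} = \frac{4 - -10300}{-2406750} + \frac{1}{1153 \left(-1845865\right)} = \left(4 + 10300\right) \left(- \frac{1}{2406750}\right) + \frac{1}{1153} \left(- \frac{1}{1845865}\right) = 10304 \left(- \frac{1}{2406750}\right) - \frac{1}{2128282345} = - \frac{5152}{1203375} - \frac{1}{2128282345} = - \frac{2192982368963}{512224353382875}$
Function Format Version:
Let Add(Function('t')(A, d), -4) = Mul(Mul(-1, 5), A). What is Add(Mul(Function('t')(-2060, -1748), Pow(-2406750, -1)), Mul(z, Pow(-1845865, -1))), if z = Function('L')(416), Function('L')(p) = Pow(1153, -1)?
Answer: Rational(-2192982368963, 512224353382875) ≈ -0.0042813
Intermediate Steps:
Function('L')(p) = Rational(1, 1153)
z = Rational(1, 1153) ≈ 0.00086730
Function('t')(A, d) = Add(4, Mul(-5, A)) (Function('t')(A, d) = Add(4, Mul(Mul(-1, 5), A)) = Add(4, Mul(-5, A)))
Add(Mul(Function('t')(-2060, -1748), Pow(-2406750, -1)), Mul(z, Pow(-1845865, -1))) = Add(Mul(Add(4, Mul(-5, -2060)), Pow(-2406750, -1)), Mul(Rational(1, 1153), Pow(-1845865, -1))) = Add(Mul(Add(4, 10300), Rational(-1, 2406750)), Mul(Rational(1, 1153), Rational(-1, 1845865))) = Add(Mul(10304, Rational(-1, 2406750)), Rational(-1, 2128282345)) = Add(Rational(-5152, 1203375), Rational(-1, 2128282345)) = Rational(-2192982368963, 512224353382875)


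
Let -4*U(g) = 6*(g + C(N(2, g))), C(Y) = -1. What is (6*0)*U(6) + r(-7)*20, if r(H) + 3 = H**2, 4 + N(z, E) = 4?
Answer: 920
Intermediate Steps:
N(z, E) = 0 (N(z, E) = -4 + 4 = 0)
U(g) = 3/2 - 3*g/2 (U(g) = -3*(g - 1)/2 = -3*(-1 + g)/2 = -(-6 + 6*g)/4 = 3/2 - 3*g/2)
r(H) = -3 + H**2
(6*0)*U(6) + r(-7)*20 = (6*0)*(3/2 - 3/2*6) + (-3 + (-7)**2)*20 = 0*(3/2 - 9) + (-3 + 49)*20 = 0*(-15/2) + 46*20 = 0 + 920 = 920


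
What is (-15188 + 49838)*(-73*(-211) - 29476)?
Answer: -487629450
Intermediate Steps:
(-15188 + 49838)*(-73*(-211) - 29476) = 34650*(15403 - 29476) = 34650*(-14073) = -487629450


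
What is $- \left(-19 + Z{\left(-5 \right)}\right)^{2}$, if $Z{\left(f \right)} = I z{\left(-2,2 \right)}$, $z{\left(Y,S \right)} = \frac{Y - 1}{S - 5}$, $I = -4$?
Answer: $-529$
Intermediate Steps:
$z{\left(Y,S \right)} = \frac{-1 + Y}{-5 + S}$
$Z{\left(f \right)} = -4$ ($Z{\left(f \right)} = - 4 \frac{-1 - 2}{-5 + 2} = - 4 \frac{1}{-3} \left(-3\right) = - 4 \left(\left(- \frac{1}{3}\right) \left(-3\right)\right) = \left(-4\right) 1 = -4$)
$- \left(-19 + Z{\left(-5 \right)}\right)^{2} = - \left(-19 - 4\right)^{2} = - \left(-23\right)^{2} = \left(-1\right) 529 = -529$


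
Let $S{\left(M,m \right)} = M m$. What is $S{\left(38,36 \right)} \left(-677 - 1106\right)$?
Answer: $-2439144$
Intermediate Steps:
$S{\left(38,36 \right)} \left(-677 - 1106\right) = 38 \cdot 36 \left(-677 - 1106\right) = 1368 \left(-1783\right) = -2439144$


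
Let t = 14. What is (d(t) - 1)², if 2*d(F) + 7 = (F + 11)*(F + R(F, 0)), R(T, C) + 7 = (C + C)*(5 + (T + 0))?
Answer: 6889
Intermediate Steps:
R(T, C) = -7 + 2*C*(5 + T) (R(T, C) = -7 + (C + C)*(5 + (T + 0)) = -7 + (2*C)*(5 + T) = -7 + 2*C*(5 + T))
d(F) = -7/2 + (-7 + F)*(11 + F)/2 (d(F) = -7/2 + ((F + 11)*(F + (-7 + 10*0 + 2*0*F)))/2 = -7/2 + ((11 + F)*(F + (-7 + 0 + 0)))/2 = -7/2 + ((11 + F)*(F - 7))/2 = -7/2 + ((11 + F)*(-7 + F))/2 = -7/2 + ((-7 + F)*(11 + F))/2 = -7/2 + (-7 + F)*(11 + F)/2)
(d(t) - 1)² = ((-42 + (½)*14² + 2*14) - 1)² = ((-42 + (½)*196 + 28) - 1)² = ((-42 + 98 + 28) - 1)² = (84 - 1)² = 83² = 6889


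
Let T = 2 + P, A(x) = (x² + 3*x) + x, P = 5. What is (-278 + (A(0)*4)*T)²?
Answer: 77284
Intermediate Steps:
A(x) = x² + 4*x
T = 7 (T = 2 + 5 = 7)
(-278 + (A(0)*4)*T)² = (-278 + ((0*(4 + 0))*4)*7)² = (-278 + ((0*4)*4)*7)² = (-278 + (0*4)*7)² = (-278 + 0*7)² = (-278 + 0)² = (-278)² = 77284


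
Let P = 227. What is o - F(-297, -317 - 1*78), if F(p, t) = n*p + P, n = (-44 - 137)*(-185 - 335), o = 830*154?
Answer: 28081233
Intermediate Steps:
o = 127820
n = 94120 (n = -181*(-520) = 94120)
F(p, t) = 227 + 94120*p (F(p, t) = 94120*p + 227 = 227 + 94120*p)
o - F(-297, -317 - 1*78) = 127820 - (227 + 94120*(-297)) = 127820 - (227 - 27953640) = 127820 - 1*(-27953413) = 127820 + 27953413 = 28081233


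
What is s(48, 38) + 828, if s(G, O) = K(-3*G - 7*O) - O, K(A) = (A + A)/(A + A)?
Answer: 791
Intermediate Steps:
K(A) = 1 (K(A) = (2*A)/((2*A)) = (2*A)*(1/(2*A)) = 1)
s(G, O) = 1 - O
s(48, 38) + 828 = (1 - 1*38) + 828 = (1 - 38) + 828 = -37 + 828 = 791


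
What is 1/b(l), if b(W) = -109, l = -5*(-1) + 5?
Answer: -1/109 ≈ -0.0091743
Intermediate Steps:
l = 10 (l = 5 + 5 = 10)
1/b(l) = 1/(-109) = -1/109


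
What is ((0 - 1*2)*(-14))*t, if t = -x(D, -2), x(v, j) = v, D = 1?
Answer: -28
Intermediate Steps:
t = -1 (t = -1*1 = -1)
((0 - 1*2)*(-14))*t = ((0 - 1*2)*(-14))*(-1) = ((0 - 2)*(-14))*(-1) = -2*(-14)*(-1) = 28*(-1) = -28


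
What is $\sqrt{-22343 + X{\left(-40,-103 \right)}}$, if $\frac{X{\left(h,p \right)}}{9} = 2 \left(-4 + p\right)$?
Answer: $i \sqrt{24269} \approx 155.79 i$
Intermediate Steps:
$X{\left(h,p \right)} = -72 + 18 p$ ($X{\left(h,p \right)} = 9 \cdot 2 \left(-4 + p\right) = 9 \left(-8 + 2 p\right) = -72 + 18 p$)
$\sqrt{-22343 + X{\left(-40,-103 \right)}} = \sqrt{-22343 + \left(-72 + 18 \left(-103\right)\right)} = \sqrt{-22343 - 1926} = \sqrt{-24269} = i \sqrt{24269}$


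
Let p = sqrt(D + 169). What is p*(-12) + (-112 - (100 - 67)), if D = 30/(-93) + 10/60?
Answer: -145 - 2*sqrt(5841330)/31 ≈ -300.93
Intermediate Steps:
D = -29/186 (D = 30*(-1/93) + 10*(1/60) = -10/31 + 1/6 = -29/186 ≈ -0.15591)
p = sqrt(5841330)/186 (p = sqrt(-29/186 + 169) = sqrt(31405/186) = sqrt(5841330)/186 ≈ 12.994)
p*(-12) + (-112 - (100 - 67)) = (sqrt(5841330)/186)*(-12) + (-112 - (100 - 67)) = -2*sqrt(5841330)/31 + (-112 - 1*33) = -2*sqrt(5841330)/31 + (-112 - 33) = -2*sqrt(5841330)/31 - 145 = -145 - 2*sqrt(5841330)/31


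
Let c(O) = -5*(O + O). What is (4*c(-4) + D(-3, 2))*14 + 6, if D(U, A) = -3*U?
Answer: 2372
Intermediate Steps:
c(O) = -10*O
(4*c(-4) + D(-3, 2))*14 + 6 = (4*(-10*(-4)) - 3*(-3))*14 + 6 = (4*40 + 9)*14 + 6 = (160 + 9)*14 + 6 = 169*14 + 6 = 2366 + 6 = 2372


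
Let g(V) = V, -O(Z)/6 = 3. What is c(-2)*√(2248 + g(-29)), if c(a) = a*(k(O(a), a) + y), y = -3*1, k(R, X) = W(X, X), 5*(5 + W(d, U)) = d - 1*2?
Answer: 88*√2219/5 ≈ 829.07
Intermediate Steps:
O(Z) = -18 (O(Z) = -6*3 = -18)
W(d, U) = -27/5 + d/5 (W(d, U) = -5 + (d - 1*2)/5 = -5 + (d - 2)/5 = -5 + (-2 + d)/5 = -5 + (-⅖ + d/5) = -27/5 + d/5)
k(R, X) = -27/5 + X/5
y = -3
c(a) = a*(-42/5 + a/5) (c(a) = a*((-27/5 + a/5) - 3) = a*(-42/5 + a/5))
c(-2)*√(2248 + g(-29)) = ((⅕)*(-2)*(-42 - 2))*√(2248 - 29) = ((⅕)*(-2)*(-44))*√2219 = 88*√2219/5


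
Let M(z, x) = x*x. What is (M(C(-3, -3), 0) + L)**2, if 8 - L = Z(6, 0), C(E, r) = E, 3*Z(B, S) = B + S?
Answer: 36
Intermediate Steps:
Z(B, S) = B/3 + S/3 (Z(B, S) = (B + S)/3 = B/3 + S/3)
M(z, x) = x**2
L = 6 (L = 8 - ((1/3)*6 + (1/3)*0) = 8 - (2 + 0) = 8 - 1*2 = 8 - 2 = 6)
(M(C(-3, -3), 0) + L)**2 = (0**2 + 6)**2 = (0 + 6)**2 = 6**2 = 36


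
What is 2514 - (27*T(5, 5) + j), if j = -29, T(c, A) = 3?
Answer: 2462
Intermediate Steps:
2514 - (27*T(5, 5) + j) = 2514 - (27*3 - 29) = 2514 - (81 - 29) = 2514 - 1*52 = 2514 - 52 = 2462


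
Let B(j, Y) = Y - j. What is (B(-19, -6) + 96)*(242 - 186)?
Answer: 6104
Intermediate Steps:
(B(-19, -6) + 96)*(242 - 186) = ((-6 - 1*(-19)) + 96)*(242 - 186) = ((-6 + 19) + 96)*56 = (13 + 96)*56 = 109*56 = 6104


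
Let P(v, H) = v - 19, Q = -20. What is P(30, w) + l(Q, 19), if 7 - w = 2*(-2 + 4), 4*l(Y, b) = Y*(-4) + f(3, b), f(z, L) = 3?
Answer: 127/4 ≈ 31.750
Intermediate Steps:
l(Y, b) = ¾ - Y (l(Y, b) = (Y*(-4) + 3)/4 = (-4*Y + 3)/4 = (3 - 4*Y)/4 = ¾ - Y)
w = 3 (w = 7 - 2*(-2 + 4) = 7 - 2*2 = 7 - 1*4 = 7 - 4 = 3)
P(v, H) = -19 + v
P(30, w) + l(Q, 19) = (-19 + 30) + (¾ - 1*(-20)) = 11 + (¾ + 20) = 11 + 83/4 = 127/4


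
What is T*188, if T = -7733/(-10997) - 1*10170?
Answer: -21024370316/10997 ≈ -1.9118e+6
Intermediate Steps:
T = -111831757/10997 (T = -7733*(-1/10997) - 10170 = 7733/10997 - 10170 = -111831757/10997 ≈ -10169.)
T*188 = -111831757/10997*188 = -21024370316/10997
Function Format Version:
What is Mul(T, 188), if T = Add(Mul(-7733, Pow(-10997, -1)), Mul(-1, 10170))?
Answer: Rational(-21024370316, 10997) ≈ -1.9118e+6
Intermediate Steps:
T = Rational(-111831757, 10997) (T = Add(Mul(-7733, Rational(-1, 10997)), -10170) = Add(Rational(7733, 10997), -10170) = Rational(-111831757, 10997) ≈ -10169.)
Mul(T, 188) = Mul(Rational(-111831757, 10997), 188) = Rational(-21024370316, 10997)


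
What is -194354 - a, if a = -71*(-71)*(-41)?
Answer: 12327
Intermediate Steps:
a = -206681 (a = 5041*(-41) = -206681)
-194354 - a = -194354 - 1*(-206681) = -194354 + 206681 = 12327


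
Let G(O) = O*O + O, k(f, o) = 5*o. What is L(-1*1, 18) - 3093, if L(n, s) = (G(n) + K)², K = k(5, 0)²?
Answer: -3093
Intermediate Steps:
G(O) = O + O² (G(O) = O² + O = O + O²)
K = 0 (K = (5*0)² = 0² = 0)
L(n, s) = n²*(1 + n)² (L(n, s) = (n*(1 + n) + 0)² = (n*(1 + n))² = n²*(1 + n)²)
L(-1*1, 18) - 3093 = (-1*1)²*(1 - 1*1)² - 3093 = (-1)²*(1 - 1)² - 3093 = 1*0² - 3093 = 1*0 - 3093 = 0 - 3093 = -3093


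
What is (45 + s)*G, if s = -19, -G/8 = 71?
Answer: -14768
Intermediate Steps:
G = -568 (G = -8*71 = -568)
(45 + s)*G = (45 - 19)*(-568) = 26*(-568) = -14768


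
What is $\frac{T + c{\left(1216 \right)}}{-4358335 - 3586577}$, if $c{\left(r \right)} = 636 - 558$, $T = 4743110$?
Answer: $- \frac{1185797}{1986228} \approx -0.59701$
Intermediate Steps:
$c{\left(r \right)} = 78$ ($c{\left(r \right)} = 636 - 558 = 78$)
$\frac{T + c{\left(1216 \right)}}{-4358335 - 3586577} = \frac{4743110 + 78}{-4358335 - 3586577} = \frac{4743188}{-7944912} = 4743188 \left(- \frac{1}{7944912}\right) = - \frac{1185797}{1986228}$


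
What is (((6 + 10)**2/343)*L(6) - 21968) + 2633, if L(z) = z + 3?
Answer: -6629601/343 ≈ -19328.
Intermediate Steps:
L(z) = 3 + z
(((6 + 10)**2/343)*L(6) - 21968) + 2633 = (((6 + 10)**2/343)*(3 + 6) - 21968) + 2633 = ((16**2*(1/343))*9 - 21968) + 2633 = ((256*(1/343))*9 - 21968) + 2633 = ((256/343)*9 - 21968) + 2633 = (2304/343 - 21968) + 2633 = -7532720/343 + 2633 = -6629601/343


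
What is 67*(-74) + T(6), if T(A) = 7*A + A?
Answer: -4910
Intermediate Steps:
T(A) = 8*A
67*(-74) + T(6) = 67*(-74) + 8*6 = -4958 + 48 = -4910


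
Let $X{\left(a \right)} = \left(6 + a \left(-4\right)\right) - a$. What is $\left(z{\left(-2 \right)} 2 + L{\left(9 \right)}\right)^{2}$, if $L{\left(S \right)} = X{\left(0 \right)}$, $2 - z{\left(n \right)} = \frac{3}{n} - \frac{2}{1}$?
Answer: $289$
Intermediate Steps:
$z{\left(n \right)} = 4 - \frac{3}{n}$ ($z{\left(n \right)} = 2 - \left(\frac{3}{n} - \frac{2}{1}\right) = 2 - \left(\frac{3}{n} - 2\right) = 2 - \left(-2 + \frac{3}{n}\right) = 2 + \left(2 - \frac{3}{n}\right) = 4 - \frac{3}{n}$)
$X{\left(a \right)} = 6 - 5 a$ ($X{\left(a \right)} = \left(6 - 4 a\right) - a = 6 - 5 a$)
$L{\left(S \right)} = 6$ ($L{\left(S \right)} = 6 - 0 = 6 + 0 = 6$)
$\left(z{\left(-2 \right)} 2 + L{\left(9 \right)}\right)^{2} = \left(\left(4 - \frac{3}{-2}\right) 2 + 6\right)^{2} = \left(\left(4 - - \frac{3}{2}\right) 2 + 6\right)^{2} = \left(\left(4 + \frac{3}{2}\right) 2 + 6\right)^{2} = \left(\frac{11}{2} \cdot 2 + 6\right)^{2} = \left(11 + 6\right)^{2} = 17^{2} = 289$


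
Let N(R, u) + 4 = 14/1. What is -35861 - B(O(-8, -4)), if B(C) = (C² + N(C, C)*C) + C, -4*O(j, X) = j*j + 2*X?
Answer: -35903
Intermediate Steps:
O(j, X) = -X/2 - j²/4 (O(j, X) = -(j*j + 2*X)/4 = -(j² + 2*X)/4 = -X/2 - j²/4)
N(R, u) = 10 (N(R, u) = -4 + 14/1 = -4 + 14*1 = -4 + 14 = 10)
B(C) = C² + 11*C (B(C) = (C² + 10*C) + C = C² + 11*C)
-35861 - B(O(-8, -4)) = -35861 - (-½*(-4) - ¼*(-8)²)*(11 + (-½*(-4) - ¼*(-8)²)) = -35861 - (2 - ¼*64)*(11 + (2 - ¼*64)) = -35861 - (2 - 16)*(11 + (2 - 16)) = -35861 - (-14)*(11 - 14) = -35861 - (-14)*(-3) = -35861 - 1*42 = -35861 - 42 = -35903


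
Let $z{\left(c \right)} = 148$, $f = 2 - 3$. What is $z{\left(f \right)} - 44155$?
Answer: $-44007$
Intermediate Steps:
$f = -1$ ($f = 2 - 3 = -1$)
$z{\left(f \right)} - 44155 = 148 - 44155 = -44007$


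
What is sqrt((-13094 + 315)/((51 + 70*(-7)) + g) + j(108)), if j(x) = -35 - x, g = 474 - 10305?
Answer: 3*I*sqrt(9829970)/790 ≈ 11.906*I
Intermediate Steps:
g = -9831
sqrt((-13094 + 315)/((51 + 70*(-7)) + g) + j(108)) = sqrt((-13094 + 315)/((51 + 70*(-7)) - 9831) + (-35 - 1*108)) = sqrt(-12779/((51 - 490) - 9831) + (-35 - 108)) = sqrt(-12779/(-439 - 9831) - 143) = sqrt(-12779/(-10270) - 143) = sqrt(-12779*(-1/10270) - 143) = sqrt(983/790 - 143) = sqrt(-111987/790) = 3*I*sqrt(9829970)/790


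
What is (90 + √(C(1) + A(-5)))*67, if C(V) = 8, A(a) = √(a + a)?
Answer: 6030 + 67*√(8 + I*√10) ≈ 6223.0 + 36.768*I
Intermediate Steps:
A(a) = √2*√a (A(a) = √(2*a) = √2*√a)
(90 + √(C(1) + A(-5)))*67 = (90 + √(8 + √2*√(-5)))*67 = (90 + √(8 + √2*(I*√5)))*67 = (90 + √(8 + I*√10))*67 = 6030 + 67*√(8 + I*√10)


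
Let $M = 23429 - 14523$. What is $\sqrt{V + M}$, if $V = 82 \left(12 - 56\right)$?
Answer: $\sqrt{5298} \approx 72.787$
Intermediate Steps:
$M = 8906$ ($M = 23429 - 14523 = 8906$)
$V = -3608$ ($V = 82 \left(-44\right) = -3608$)
$\sqrt{V + M} = \sqrt{-3608 + 8906} = \sqrt{5298}$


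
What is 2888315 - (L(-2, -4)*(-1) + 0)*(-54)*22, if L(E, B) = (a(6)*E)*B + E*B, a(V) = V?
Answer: 2821787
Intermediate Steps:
L(E, B) = 7*B*E (L(E, B) = (6*E)*B + E*B = 6*B*E + B*E = 7*B*E)
2888315 - (L(-2, -4)*(-1) + 0)*(-54)*22 = 2888315 - ((7*(-4)*(-2))*(-1) + 0)*(-54)*22 = 2888315 - (56*(-1) + 0)*(-54)*22 = 2888315 - (-56 + 0)*(-54)*22 = 2888315 - (-56*(-54))*22 = 2888315 - 3024*22 = 2888315 - 1*66528 = 2888315 - 66528 = 2821787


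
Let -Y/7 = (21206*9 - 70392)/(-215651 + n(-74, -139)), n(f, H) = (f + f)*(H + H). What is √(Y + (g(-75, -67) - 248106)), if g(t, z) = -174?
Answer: I*√840071942218898/58169 ≈ 498.27*I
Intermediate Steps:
n(f, H) = 4*H*f (n(f, H) = (2*f)*(2*H) = 4*H*f)
Y = 281078/58169 (Y = -7*(21206*9 - 70392)/(-215651 + 4*(-139)*(-74)) = -7*(190854 - 70392)/(-215651 + 41144) = -843234/(-174507) = -843234*(-1)/174507 = -7*(-40154/58169) = 281078/58169 ≈ 4.8321)
√(Y + (g(-75, -67) - 248106)) = √(281078/58169 + (-174 - 248106)) = √(281078/58169 - 248280) = √(-14441918242/58169) = I*√840071942218898/58169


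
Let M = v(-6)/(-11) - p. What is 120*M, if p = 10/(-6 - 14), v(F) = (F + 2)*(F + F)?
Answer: -5100/11 ≈ -463.64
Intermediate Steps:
v(F) = 2*F*(2 + F) (v(F) = (2 + F)*(2*F) = 2*F*(2 + F))
p = -1/2 (p = 10/(-20) = 10*(-1/20) = -1/2 ≈ -0.50000)
M = -85/22 (M = (2*(-6)*(2 - 6))/(-11) - 1*(-1/2) = (2*(-6)*(-4))*(-1/11) + 1/2 = 48*(-1/11) + 1/2 = -48/11 + 1/2 = -85/22 ≈ -3.8636)
120*M = 120*(-85/22) = -5100/11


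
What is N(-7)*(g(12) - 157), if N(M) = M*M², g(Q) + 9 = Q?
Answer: 52822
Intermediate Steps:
g(Q) = -9 + Q
N(M) = M³
N(-7)*(g(12) - 157) = (-7)³*((-9 + 12) - 157) = -343*(3 - 157) = -343*(-154) = 52822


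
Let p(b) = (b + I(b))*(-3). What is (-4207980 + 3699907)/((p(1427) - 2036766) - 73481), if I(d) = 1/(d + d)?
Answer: 1450040342/6034862915 ≈ 0.24028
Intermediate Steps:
I(d) = 1/(2*d)
p(b) = -3*b - 3/(2*b) (p(b) = (b + 1/(2*b))*(-3) = -3*b - 3/(2*b))
(-4207980 + 3699907)/((p(1427) - 2036766) - 73481) = (-4207980 + 3699907)/(((-3*1427 - 3/2/1427) - 2036766) - 73481) = -508073/(((-4281 - 3/2*1/1427) - 2036766) - 73481) = -508073/(((-4281 - 3/2854) - 2036766) - 73481) = -508073/((-12217977/2854 - 2036766) - 73481) = -508073/(-5825148141/2854 - 73481) = -508073/(-6034862915/2854) = -508073*(-2854/6034862915) = 1450040342/6034862915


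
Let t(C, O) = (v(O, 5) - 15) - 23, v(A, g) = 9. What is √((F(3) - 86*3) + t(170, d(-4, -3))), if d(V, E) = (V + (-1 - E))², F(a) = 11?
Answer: 2*I*√69 ≈ 16.613*I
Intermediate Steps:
d(V, E) = (-1 + V - E)²
t(C, O) = -29 (t(C, O) = (9 - 15) - 23 = -6 - 23 = -29)
√((F(3) - 86*3) + t(170, d(-4, -3))) = √((11 - 86*3) - 29) = √((11 - 258) - 29) = √(-247 - 29) = √(-276) = 2*I*√69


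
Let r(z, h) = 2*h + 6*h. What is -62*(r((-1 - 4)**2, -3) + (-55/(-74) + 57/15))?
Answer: 223169/185 ≈ 1206.3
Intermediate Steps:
r(z, h) = 8*h
-62*(r((-1 - 4)**2, -3) + (-55/(-74) + 57/15)) = -62*(8*(-3) + (-55/(-74) + 57/15)) = -62*(-24 + (-55*(-1/74) + 57*(1/15))) = -62*(-24 + (55/74 + 19/5)) = -62*(-24 + 1681/370) = -62*(-7199/370) = 223169/185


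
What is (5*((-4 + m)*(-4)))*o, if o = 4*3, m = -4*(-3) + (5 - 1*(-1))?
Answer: -3360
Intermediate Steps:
m = 18 (m = 12 + (5 + 1) = 12 + 6 = 18)
o = 12
(5*((-4 + m)*(-4)))*o = (5*((-4 + 18)*(-4)))*12 = (5*(14*(-4)))*12 = (5*(-56))*12 = -280*12 = -3360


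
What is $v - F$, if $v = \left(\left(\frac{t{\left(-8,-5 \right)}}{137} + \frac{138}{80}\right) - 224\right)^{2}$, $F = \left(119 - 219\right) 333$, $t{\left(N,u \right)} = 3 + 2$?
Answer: $\frac{2483212349689}{30030400} \approx 82690.0$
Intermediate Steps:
$t{\left(N,u \right)} = 5$
$F = -33300$ ($F = \left(-100\right) 333 = -33300$)
$v = \frac{1483200029689}{30030400}$ ($v = \left(\left(\frac{5}{137} + \frac{138}{80}\right) - 224\right)^{2} = \left(\left(5 \cdot \frac{1}{137} + 138 \cdot \frac{1}{80}\right) - 224\right)^{2} = \left(\left(\frac{5}{137} + \frac{69}{40}\right) - 224\right)^{2} = \left(\frac{9653}{5480} - 224\right)^{2} = \left(- \frac{1217867}{5480}\right)^{2} = \frac{1483200029689}{30030400} \approx 49390.0$)
$v - F = \frac{1483200029689}{30030400} - -33300 = \frac{1483200029689}{30030400} + 33300 = \frac{2483212349689}{30030400}$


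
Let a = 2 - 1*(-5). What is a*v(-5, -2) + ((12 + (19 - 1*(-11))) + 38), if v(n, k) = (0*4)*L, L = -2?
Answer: 80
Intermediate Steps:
v(n, k) = 0 (v(n, k) = (0*4)*(-2) = 0*(-2) = 0)
a = 7 (a = 2 + 5 = 7)
a*v(-5, -2) + ((12 + (19 - 1*(-11))) + 38) = 7*0 + ((12 + (19 - 1*(-11))) + 38) = 0 + ((12 + (19 + 11)) + 38) = 0 + ((12 + 30) + 38) = 0 + (42 + 38) = 0 + 80 = 80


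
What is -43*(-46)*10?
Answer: 19780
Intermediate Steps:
-43*(-46)*10 = 1978*10 = 19780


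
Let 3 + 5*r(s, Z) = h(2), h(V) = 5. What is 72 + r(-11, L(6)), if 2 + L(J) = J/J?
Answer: 362/5 ≈ 72.400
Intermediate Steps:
L(J) = -1 (L(J) = -2 + J/J = -2 + 1 = -1)
r(s, Z) = 2/5 (r(s, Z) = -3/5 + (1/5)*5 = -3/5 + 1 = 2/5)
72 + r(-11, L(6)) = 72 + 2/5 = 362/5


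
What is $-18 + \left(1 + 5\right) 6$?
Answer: $18$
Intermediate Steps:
$-18 + \left(1 + 5\right) 6 = -18 + 6 \cdot 6 = -18 + 36 = 18$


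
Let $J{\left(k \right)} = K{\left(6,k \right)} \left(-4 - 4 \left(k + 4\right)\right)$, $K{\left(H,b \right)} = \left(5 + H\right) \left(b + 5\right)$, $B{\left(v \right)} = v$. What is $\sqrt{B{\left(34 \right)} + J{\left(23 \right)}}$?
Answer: $i \sqrt{34462} \approx 185.64 i$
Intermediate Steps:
$K{\left(H,b \right)} = \left(5 + H\right) \left(5 + b\right)$
$J{\left(k \right)} = \left(-20 - 4 k\right) \left(55 + 11 k\right)$ ($J{\left(k \right)} = \left(25 + 5 \cdot 6 + 5 k + 6 k\right) \left(-4 - 4 \left(k + 4\right)\right) = \left(25 + 30 + 5 k + 6 k\right) \left(-4 - 4 \left(4 + k\right)\right) = \left(55 + 11 k\right) \left(-4 - \left(16 + 4 k\right)\right) = \left(55 + 11 k\right) \left(-20 - 4 k\right) = \left(-20 - 4 k\right) \left(55 + 11 k\right)$)
$\sqrt{B{\left(34 \right)} + J{\left(23 \right)}} = \sqrt{34 - 44 \left(5 + 23\right)^{2}} = \sqrt{34 - 44 \cdot 28^{2}} = \sqrt{34 - 34496} = \sqrt{-34462} = i \sqrt{34462}$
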